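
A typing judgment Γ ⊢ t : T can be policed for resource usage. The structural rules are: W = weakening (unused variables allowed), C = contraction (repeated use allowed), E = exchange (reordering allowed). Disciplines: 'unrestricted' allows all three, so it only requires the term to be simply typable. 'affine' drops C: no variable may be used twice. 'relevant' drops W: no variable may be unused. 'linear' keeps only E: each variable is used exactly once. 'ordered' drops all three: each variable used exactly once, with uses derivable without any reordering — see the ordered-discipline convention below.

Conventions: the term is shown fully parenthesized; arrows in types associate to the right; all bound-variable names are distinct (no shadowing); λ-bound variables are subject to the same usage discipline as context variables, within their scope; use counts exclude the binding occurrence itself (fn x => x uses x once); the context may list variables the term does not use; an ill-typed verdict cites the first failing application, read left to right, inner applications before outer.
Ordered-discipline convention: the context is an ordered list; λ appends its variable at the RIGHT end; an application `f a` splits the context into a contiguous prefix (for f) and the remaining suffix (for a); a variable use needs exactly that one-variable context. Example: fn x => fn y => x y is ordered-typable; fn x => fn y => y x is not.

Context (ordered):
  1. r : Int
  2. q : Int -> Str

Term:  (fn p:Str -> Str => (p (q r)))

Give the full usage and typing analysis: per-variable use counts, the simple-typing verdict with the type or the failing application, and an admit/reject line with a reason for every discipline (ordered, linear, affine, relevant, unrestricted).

use counts: r=1; q=1; p [bound]=1
uses in reading order: p, q, r
typing: well-typed — term : (Str -> Str) -> Str
ordered: ✗ — needs exchange: uses follow p, q, r
linear: ✓ — single use per variable (r, q, p)
affine: ✓ — r, q, p: no repeats, contraction unneeded
relevant: ✓ — every one of r, q, p appears
unrestricted: ✓ — type-checks ((Str -> Str) -> Str) and nothing is barred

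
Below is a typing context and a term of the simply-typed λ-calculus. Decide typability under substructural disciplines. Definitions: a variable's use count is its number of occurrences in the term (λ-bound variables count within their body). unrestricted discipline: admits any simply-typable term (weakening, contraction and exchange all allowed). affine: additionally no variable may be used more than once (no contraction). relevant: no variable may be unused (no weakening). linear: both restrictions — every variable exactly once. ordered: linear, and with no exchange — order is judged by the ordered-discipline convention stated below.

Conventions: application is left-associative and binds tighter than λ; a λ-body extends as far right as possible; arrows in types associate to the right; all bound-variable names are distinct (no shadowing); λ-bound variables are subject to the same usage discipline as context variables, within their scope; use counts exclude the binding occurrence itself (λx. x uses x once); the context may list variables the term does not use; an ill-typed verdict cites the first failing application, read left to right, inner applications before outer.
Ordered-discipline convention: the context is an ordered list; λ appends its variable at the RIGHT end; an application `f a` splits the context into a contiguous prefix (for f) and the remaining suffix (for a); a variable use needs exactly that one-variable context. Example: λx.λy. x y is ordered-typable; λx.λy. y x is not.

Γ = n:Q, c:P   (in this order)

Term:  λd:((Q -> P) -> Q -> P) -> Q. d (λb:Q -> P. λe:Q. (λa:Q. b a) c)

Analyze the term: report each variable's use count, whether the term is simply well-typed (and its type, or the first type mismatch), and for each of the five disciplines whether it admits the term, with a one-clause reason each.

variable uses: n: 0×; c: 1×; d [bound]: 1×; b [bound]: 1×; e [bound]: 0×; a [bound]: 1×
order of uses: d, b, a, c
typing: ill-typed: a function awaiting Q gets P
ordered: ✗ — not simply typable
linear: ✗ — fails simple typing
affine: ✗ — a type mismatch blocks all five
relevant: ✗ — the type mismatch rejects it
unrestricted: ✗ — not simply typable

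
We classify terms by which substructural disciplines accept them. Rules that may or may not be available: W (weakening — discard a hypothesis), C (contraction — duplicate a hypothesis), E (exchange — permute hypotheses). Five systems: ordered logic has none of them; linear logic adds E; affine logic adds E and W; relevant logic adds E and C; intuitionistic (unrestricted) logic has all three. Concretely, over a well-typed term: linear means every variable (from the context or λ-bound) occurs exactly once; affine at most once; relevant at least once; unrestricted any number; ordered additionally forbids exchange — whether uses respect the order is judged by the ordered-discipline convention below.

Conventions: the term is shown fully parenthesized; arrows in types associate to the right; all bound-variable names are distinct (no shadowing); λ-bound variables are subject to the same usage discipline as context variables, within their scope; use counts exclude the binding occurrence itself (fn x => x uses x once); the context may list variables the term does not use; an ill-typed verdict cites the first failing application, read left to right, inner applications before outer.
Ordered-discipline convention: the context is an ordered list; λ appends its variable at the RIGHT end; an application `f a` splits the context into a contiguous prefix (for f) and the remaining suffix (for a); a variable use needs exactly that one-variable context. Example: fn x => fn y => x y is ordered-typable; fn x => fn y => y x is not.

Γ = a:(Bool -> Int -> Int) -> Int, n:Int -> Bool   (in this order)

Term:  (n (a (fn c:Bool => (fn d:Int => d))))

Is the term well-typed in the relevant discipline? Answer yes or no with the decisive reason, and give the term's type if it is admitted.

no — c never used (weakening)
use counts: a ×1, n ×1, c [bound] ×0, d [bound] ×1
use order (left to right): n, a, d
typing: the term checks, with type Bool
summary: ordered ✗; linear ✗; affine ✓; relevant ✗; unrestricted ✓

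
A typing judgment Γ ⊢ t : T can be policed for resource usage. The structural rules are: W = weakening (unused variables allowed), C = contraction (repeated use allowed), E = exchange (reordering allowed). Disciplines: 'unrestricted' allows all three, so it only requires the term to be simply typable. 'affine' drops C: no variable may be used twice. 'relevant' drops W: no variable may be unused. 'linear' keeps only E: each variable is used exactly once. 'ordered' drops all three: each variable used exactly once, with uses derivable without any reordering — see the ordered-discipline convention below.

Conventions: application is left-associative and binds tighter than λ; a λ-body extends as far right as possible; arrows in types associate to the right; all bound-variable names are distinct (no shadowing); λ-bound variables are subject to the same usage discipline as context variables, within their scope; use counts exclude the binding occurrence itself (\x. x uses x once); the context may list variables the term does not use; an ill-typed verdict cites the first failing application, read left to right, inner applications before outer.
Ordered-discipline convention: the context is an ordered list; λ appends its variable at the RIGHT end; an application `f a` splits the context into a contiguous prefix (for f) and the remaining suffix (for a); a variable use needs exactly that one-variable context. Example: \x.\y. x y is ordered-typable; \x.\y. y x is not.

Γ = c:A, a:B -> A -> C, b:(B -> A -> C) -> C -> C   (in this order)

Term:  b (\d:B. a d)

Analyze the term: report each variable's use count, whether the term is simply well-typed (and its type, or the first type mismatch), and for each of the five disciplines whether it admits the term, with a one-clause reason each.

usage: c ×0; a ×1; b ×1; d (λ-bound) ×1
order of uses: b, a, d
typing: well-typed at C -> C
ordered ✗ (needs weakening: c unused)
linear ✗ (needs weakening: c unused)
affine ✓ (none of c, a, b, d used more than once)
relevant ✗ (needs weakening: c unused)
unrestricted ✓ (type-checks (C -> C) and nothing is barred)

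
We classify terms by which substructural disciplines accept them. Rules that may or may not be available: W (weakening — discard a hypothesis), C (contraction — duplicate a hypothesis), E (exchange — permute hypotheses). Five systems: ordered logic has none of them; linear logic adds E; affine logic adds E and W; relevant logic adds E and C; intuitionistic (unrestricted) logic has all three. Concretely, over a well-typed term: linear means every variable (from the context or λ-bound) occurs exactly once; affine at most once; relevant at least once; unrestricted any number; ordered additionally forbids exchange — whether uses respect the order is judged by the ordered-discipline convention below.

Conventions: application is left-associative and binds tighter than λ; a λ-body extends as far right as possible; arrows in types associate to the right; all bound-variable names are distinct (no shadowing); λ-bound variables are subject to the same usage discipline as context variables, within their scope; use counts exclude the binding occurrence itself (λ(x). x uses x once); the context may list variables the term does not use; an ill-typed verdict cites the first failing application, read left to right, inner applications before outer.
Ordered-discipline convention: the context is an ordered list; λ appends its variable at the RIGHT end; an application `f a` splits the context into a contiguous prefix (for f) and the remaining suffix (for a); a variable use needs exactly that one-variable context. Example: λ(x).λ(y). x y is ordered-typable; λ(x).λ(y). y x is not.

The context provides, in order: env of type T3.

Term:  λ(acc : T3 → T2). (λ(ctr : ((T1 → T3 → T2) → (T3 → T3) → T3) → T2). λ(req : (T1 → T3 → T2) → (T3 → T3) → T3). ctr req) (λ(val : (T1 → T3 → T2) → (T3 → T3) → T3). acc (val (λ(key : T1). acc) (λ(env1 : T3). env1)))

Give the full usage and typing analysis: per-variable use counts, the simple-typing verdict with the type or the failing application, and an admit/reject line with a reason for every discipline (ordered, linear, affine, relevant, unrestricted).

use counts: env ×0, acc (bound) ×2, ctr (bound) ×1, req (bound) ×1, val (bound) ×1, key (bound) ×0, env1 (bound) ×1
use order (left to right): ctr, req, acc, val, acc, env1
typing: ✓ — (T3 → T2) → ((T1 → T3 → T2) → (T3 → T3) → T3) → T2
ordered: ✗ — needs contraction — acc ×2; env, key never used (weakening)
linear: ✗ — needs contraction — acc ×2; env, key never used (weakening)
affine: ✗ — needs contraction — acc ×2
relevant: ✗ — env, key never used (weakening)
unrestricted: ✓ — type-checks ((T3 → T2) → ((T1 → T3 → T2) → (T3 → T3) → T3) → T2) and nothing is barred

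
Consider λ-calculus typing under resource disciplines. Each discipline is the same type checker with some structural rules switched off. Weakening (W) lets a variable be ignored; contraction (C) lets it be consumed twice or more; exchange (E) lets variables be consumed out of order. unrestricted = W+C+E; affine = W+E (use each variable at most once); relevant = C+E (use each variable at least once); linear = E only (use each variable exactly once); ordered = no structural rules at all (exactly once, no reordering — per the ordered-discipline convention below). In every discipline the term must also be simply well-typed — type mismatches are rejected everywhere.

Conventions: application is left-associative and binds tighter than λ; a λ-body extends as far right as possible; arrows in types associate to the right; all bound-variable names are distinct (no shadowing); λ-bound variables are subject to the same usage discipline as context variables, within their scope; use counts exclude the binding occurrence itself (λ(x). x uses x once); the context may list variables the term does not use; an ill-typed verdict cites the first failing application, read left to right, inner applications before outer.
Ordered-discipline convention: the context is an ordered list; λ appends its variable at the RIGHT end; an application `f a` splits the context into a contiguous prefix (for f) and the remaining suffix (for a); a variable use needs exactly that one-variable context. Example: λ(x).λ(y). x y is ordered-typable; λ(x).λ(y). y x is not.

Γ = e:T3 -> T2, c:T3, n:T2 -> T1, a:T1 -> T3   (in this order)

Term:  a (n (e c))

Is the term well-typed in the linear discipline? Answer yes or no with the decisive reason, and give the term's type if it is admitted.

yes — e, c, n, a: one use apiece; term : T3
counts: e=1, c=1, n=1, a=1
uses in reading order: a, n, e, c
typing: well-typed at T3
per-discipline verdicts: ordered ✗ | linear ✓ | affine ✓ | relevant ✓ | unrestricted ✓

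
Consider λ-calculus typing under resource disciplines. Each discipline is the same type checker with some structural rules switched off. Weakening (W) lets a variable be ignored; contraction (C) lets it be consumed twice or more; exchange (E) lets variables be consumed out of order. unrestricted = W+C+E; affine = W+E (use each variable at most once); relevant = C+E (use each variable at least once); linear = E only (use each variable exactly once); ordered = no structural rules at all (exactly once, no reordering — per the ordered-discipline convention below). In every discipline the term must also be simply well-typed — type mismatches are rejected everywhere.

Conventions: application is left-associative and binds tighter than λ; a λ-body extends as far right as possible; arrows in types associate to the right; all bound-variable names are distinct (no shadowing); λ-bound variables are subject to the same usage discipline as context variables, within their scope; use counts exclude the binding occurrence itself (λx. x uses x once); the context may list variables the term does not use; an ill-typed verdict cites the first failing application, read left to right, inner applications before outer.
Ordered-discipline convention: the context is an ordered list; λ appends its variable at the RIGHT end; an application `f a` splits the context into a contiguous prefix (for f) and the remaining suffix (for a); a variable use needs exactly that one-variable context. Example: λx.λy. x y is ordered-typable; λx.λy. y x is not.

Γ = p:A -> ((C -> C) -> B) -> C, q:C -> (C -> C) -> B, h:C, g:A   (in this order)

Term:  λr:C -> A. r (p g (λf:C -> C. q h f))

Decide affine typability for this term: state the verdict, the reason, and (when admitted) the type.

yes — no duplicate uses among p, q, h, g, r, f; term : (C -> A) -> A
use counts: p ×1; q ×1; h ×1; g ×1; r (λ-bound) ×1; f (λ-bound) ×1
use order (left to right): r, p, g, q, h, f
typing: well-typed at (C -> A) -> A
across the five disciplines: ordered ✗, linear ✓, affine ✓, relevant ✓, unrestricted ✓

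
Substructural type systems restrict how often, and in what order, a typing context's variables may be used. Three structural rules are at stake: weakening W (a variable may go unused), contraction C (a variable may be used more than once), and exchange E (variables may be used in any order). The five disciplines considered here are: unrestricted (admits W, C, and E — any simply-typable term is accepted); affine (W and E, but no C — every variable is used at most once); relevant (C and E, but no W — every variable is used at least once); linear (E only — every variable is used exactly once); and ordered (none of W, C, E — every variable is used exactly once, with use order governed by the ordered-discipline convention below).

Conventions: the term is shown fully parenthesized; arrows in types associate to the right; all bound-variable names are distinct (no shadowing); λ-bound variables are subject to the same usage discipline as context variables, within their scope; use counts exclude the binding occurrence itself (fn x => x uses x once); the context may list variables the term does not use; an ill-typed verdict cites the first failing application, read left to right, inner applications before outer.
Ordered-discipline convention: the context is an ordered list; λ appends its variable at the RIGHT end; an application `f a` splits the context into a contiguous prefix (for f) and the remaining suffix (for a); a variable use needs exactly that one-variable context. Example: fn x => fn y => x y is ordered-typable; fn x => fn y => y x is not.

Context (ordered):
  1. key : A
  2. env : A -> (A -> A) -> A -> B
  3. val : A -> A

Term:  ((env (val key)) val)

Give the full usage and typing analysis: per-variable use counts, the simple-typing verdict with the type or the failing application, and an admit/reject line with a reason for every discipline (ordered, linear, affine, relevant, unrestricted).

counts: key=1; env=1; val=2
use order (left to right): env, val, key, val
typing: the term checks, with type A -> B
ordered: ✗ — val ×2 used more than once (contraction)
linear: ✗ — val ×2 used more than once (contraction)
affine: ✗ — val ×2 used more than once (contraction)
relevant: ✓ — every one of key, env, val appears
unrestricted: ✓ — well-typed at A -> B; no restrictions here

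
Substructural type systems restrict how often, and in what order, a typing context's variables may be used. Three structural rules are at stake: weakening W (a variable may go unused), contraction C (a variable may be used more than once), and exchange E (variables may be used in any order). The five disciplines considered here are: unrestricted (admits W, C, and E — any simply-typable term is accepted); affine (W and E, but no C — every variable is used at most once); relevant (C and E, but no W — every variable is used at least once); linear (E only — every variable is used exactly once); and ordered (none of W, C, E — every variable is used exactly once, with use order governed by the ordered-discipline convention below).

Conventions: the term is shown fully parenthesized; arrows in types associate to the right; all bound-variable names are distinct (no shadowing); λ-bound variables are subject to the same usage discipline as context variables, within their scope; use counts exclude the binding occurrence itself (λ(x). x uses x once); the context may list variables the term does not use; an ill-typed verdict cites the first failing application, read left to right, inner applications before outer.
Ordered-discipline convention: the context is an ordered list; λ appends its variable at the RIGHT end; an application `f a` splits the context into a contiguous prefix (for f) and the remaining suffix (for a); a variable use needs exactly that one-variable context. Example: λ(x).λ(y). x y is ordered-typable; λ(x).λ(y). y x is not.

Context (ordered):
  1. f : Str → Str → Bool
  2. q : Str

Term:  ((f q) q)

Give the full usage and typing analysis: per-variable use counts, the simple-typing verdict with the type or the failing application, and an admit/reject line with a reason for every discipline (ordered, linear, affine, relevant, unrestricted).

variable uses: f: 1×; q: 2×
uses in reading order: f, q, q
typing: the term checks, with type Bool
ordered: ✗ — q ×2 used more than once (contraction)
linear: ✗ — q ×2 used more than once (contraction)
affine: ✗ — q ×2 used more than once (contraction)
relevant: ✓ — none of f, q goes unused
unrestricted: ✓ — type-checks (Bool) and nothing is barred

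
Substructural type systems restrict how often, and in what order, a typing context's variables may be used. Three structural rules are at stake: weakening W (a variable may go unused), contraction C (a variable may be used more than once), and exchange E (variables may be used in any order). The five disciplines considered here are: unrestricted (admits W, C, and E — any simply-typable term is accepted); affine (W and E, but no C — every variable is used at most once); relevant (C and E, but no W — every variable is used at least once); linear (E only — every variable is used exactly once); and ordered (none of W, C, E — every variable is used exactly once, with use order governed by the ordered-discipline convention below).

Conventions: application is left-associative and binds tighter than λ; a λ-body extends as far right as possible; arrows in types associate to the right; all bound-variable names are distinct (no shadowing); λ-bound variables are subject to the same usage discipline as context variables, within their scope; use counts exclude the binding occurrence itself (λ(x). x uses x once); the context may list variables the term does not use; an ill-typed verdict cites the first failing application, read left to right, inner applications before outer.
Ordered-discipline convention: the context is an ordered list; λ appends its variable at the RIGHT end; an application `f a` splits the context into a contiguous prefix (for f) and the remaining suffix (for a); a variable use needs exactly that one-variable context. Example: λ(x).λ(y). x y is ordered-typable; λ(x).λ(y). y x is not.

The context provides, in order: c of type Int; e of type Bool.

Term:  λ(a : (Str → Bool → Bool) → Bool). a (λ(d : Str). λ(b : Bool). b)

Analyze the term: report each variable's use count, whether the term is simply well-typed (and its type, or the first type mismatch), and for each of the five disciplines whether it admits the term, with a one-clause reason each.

variable uses: c ×0; e ×0; a [bound] ×1; d [bound] ×0; b [bound] ×1
left-to-right use order: a, b
typing: ✓ — ((Str → Bool → Bool) → Bool) → Bool
ordered ✗ (unused: c, e, d — weakening required)
linear ✗ (unused: c, e, d — weakening required)
affine ✓ (no duplicate uses among c, e, a, d, b)
relevant ✗ (unused: c, e, d — weakening required)
unrestricted ✓ (type-checks (((Str → Bool → Bool) → Bool) → Bool) and nothing is barred)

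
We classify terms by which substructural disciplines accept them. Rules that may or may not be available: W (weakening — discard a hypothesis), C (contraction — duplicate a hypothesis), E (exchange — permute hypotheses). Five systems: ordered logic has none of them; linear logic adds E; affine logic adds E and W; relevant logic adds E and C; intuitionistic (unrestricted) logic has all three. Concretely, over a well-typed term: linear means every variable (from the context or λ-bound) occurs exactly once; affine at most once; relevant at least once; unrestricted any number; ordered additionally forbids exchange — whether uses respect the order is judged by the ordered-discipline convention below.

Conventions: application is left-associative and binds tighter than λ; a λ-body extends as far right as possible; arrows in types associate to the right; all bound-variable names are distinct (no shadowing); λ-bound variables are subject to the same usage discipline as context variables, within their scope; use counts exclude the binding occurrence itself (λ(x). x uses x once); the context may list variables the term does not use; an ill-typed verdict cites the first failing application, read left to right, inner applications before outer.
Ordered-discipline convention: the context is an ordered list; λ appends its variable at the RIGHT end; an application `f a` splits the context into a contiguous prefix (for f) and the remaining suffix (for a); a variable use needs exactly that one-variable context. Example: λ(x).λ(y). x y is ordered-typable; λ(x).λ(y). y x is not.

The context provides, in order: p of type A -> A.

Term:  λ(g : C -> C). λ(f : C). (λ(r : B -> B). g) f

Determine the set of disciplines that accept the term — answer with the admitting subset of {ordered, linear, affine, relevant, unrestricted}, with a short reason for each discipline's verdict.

admitted in: none
usage: p: 0, g (λ-bound): 1, f (λ-bound): 1, r (λ-bound): 0
left-to-right use order: g, f
typing: ill-typed: an argument C mismatches the expected B -> B
ordered: ✗, not simply typable
linear: ✗, fails simple typing
affine: ✗, a type mismatch blocks all five
relevant: ✗, the type mismatch rejects it
unrestricted: ✗, not simply typable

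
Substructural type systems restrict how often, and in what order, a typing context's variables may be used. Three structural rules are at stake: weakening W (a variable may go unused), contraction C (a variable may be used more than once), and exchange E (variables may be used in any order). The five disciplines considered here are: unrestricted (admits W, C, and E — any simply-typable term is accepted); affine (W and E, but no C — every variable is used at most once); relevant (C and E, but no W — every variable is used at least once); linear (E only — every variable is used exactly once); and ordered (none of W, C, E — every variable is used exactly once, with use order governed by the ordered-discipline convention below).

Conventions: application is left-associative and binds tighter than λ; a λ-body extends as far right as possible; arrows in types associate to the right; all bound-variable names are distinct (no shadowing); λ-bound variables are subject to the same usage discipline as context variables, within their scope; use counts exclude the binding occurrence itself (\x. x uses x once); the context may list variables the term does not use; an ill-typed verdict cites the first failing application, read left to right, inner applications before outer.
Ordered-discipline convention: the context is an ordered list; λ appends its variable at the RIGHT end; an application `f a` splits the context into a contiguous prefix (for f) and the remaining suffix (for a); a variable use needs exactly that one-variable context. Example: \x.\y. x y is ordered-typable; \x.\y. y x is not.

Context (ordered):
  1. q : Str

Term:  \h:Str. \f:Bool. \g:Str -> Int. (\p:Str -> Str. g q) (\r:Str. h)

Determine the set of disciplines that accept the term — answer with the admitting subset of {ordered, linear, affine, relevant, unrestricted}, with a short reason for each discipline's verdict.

accepted by: affine, unrestricted
use counts: q ×1, h [bound] ×1, f [bound] ×0, g [bound] ×1, p [bound] ×0, r [bound] ×0
uses in reading order: g, q, h
typing: well-typed at Str -> Bool -> (Str -> Int) -> Int
ordered ✗ (needs weakening: f, p, r unused)
linear ✗ (needs weakening: f, p, r unused)
affine ✓ (none of q, h, f, g, p, r used more than once)
relevant ✗ (needs weakening: f, p, r unused)
unrestricted ✓ (type-checks (Str -> Bool -> (Str -> Int) -> Int) and nothing is barred)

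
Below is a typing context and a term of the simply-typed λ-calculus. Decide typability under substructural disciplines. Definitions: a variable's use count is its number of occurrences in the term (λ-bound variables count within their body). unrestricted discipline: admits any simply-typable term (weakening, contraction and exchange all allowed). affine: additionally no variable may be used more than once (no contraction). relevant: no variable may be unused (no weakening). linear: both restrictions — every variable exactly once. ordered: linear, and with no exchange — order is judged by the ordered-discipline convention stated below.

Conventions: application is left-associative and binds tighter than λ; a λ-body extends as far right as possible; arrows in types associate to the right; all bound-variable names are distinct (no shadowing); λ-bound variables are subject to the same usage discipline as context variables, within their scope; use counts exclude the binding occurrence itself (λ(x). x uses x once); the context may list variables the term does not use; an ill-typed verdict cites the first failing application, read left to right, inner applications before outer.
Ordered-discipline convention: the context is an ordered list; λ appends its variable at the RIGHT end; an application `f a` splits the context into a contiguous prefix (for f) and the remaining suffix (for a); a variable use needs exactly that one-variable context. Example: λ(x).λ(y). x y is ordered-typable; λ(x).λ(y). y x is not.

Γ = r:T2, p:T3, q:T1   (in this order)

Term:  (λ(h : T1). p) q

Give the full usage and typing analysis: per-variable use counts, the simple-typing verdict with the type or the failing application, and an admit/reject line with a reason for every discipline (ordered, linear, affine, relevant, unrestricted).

use counts: r: 0, p: 1, q: 1, h [bound]: 0
order of uses: p, q
typing: the term checks, with type T3
ordered: ✗, r, h left unused
linear: ✗, r, h left unused
affine: ✓, none of r, p, q, h used more than once
relevant: ✗, r, h left unused
unrestricted: ✓, simply typable at T3; W, C, E all held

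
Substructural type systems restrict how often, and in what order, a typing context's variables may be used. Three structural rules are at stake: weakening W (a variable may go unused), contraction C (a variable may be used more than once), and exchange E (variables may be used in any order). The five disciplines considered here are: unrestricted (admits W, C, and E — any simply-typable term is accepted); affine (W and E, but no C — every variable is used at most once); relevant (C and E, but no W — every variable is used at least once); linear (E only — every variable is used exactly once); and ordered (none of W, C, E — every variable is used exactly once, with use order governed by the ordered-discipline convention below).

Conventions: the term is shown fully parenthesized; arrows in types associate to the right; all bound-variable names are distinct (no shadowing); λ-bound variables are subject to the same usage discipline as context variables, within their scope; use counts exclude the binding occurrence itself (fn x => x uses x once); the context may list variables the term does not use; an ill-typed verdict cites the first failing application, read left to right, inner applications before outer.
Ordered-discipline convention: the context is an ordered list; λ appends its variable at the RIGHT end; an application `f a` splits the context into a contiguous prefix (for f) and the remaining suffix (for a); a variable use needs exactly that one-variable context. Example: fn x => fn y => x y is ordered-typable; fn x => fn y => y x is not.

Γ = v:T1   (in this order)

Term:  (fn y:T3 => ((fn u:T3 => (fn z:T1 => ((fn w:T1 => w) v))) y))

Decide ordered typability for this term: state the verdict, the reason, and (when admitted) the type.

no — u, z never used (weakening)
use counts: v=1, y (bound)=1, u (bound)=0, z (bound)=0, w (bound)=1
left-to-right use order: w, v, y
typing: well-typed at T3 → T1 → T1
across the five disciplines: ordered ✗ · linear ✗ · affine ✓ · relevant ✗ · unrestricted ✓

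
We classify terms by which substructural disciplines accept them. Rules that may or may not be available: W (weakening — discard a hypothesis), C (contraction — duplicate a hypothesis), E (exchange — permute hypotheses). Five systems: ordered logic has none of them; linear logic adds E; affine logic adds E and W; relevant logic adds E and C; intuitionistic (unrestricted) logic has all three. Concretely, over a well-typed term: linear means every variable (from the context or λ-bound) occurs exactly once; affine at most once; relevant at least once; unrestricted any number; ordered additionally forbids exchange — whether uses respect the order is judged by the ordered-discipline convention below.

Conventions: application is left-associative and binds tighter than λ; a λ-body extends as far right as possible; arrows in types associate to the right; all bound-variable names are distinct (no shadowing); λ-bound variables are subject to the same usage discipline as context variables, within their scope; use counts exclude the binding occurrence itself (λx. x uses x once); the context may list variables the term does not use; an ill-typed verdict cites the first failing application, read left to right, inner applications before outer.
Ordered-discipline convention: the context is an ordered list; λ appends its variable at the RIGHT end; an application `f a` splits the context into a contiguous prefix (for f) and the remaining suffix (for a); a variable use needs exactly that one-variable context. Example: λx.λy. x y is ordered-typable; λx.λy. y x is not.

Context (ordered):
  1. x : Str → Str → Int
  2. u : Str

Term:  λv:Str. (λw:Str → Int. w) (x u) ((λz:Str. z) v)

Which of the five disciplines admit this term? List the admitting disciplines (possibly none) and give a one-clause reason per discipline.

admitted by: ordered, linear, affine, relevant, unrestricted
counts: x ×1, u ×1, v [bound] ×1, w [bound] ×1, z [bound] ×1
order of uses: w, x, u, z, v
typing: well-typed at Str → Int
ordered ✓ (x, u, v, w, z once each; derivable with no W/C/E)
linear ✓ (single use per variable (x, u, v, w, z))
affine ✓ (no duplicate uses among x, u, v, w, z)
relevant ✓ (every one of x, u, v, w, z appears)
unrestricted ✓ (type-checks (Str → Int) and nothing is barred)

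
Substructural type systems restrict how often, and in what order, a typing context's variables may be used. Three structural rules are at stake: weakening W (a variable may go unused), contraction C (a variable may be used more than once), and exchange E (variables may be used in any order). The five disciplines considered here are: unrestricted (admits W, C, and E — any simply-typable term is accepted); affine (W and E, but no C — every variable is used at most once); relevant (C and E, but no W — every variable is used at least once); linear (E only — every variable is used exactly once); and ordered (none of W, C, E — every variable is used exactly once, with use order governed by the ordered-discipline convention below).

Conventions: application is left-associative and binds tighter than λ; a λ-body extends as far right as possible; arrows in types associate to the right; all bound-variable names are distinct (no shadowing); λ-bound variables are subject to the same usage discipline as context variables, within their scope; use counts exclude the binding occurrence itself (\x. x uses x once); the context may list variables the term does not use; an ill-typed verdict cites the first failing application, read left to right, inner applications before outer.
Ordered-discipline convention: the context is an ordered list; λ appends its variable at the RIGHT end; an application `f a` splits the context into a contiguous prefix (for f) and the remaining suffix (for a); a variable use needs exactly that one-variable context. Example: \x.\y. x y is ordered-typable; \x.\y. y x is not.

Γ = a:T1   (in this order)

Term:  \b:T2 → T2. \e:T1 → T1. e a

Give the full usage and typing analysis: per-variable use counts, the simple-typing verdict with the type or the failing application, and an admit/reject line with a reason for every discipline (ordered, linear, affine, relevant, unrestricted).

usage: a=1, b [bound]=0, e [bound]=1
left-to-right use order: e, a
typing: well-typed at (T2 → T2) → (T1 → T1) → T1
ordered: ✗, b never used (weakening)
linear: ✗, b never used (weakening)
affine: ✓, a, b, e: no repeats, contraction unneeded
relevant: ✗, b never used (weakening)
unrestricted: ✓, typability at (T2 → T2) → (T1 → T1) → T1 is all that's needed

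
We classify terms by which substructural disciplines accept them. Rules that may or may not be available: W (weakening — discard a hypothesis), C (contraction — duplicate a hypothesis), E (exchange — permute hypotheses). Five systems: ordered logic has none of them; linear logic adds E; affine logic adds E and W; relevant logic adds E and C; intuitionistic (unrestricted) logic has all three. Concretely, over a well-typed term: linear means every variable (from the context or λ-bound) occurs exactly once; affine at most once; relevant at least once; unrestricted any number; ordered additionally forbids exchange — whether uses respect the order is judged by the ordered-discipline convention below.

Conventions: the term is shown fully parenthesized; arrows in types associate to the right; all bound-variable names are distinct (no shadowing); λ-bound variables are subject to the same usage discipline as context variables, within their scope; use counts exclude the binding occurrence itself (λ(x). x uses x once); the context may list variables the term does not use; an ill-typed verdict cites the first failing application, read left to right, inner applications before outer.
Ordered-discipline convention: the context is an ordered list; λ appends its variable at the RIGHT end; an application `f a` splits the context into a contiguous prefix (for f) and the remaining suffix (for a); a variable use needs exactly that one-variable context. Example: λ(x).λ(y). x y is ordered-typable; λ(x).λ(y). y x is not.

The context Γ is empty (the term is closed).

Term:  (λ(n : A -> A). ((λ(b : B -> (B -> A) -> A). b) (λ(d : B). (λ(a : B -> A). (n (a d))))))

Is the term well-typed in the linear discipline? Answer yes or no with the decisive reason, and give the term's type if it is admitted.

yes — exactly-once usage across n, b, d, a; term : (A -> A) -> B -> (B -> A) -> A
use counts: n (bound): 1, b (bound): 1, d (bound): 1, a (bound): 1
order of uses: b, n, a, d
typing: well-typed at (A -> A) -> B -> (B -> A) -> A
all disciplines: ordered ✗ · linear ✓ · affine ✓ · relevant ✓ · unrestricted ✓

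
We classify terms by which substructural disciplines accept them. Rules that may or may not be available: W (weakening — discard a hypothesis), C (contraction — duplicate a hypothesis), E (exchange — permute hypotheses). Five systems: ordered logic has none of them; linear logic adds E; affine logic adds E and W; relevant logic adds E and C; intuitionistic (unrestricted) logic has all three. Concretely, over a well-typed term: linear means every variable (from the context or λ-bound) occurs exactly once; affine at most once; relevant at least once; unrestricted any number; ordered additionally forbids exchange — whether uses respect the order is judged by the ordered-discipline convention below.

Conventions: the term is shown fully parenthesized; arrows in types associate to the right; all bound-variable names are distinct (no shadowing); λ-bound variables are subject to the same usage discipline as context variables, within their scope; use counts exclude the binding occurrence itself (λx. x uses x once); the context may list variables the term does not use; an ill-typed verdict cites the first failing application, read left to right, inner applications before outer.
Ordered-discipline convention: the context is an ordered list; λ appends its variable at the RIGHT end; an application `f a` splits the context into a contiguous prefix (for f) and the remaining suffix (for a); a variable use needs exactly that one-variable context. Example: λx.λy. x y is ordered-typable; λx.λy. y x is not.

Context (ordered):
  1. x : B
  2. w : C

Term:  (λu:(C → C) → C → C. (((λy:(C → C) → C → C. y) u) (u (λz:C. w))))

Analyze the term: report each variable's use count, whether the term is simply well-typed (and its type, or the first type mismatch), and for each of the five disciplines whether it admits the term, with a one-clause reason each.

usage: x ×0, w ×1, u (bound) ×2, y (bound) ×1, z (bound) ×0
left-to-right use order: y, u, u, w
typing: the term checks, with type ((C → C) → C → C) → C → C
ordered: ✗ — repeated use of u ×2; x, z never used (weakening)
linear: ✗ — repeated use of u ×2; x, z never used (weakening)
affine: ✗ — repeated use of u ×2
relevant: ✗ — x, z never used (weakening)
unrestricted: ✓ — typability at ((C → C) → C → C) → C → C is all that's needed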